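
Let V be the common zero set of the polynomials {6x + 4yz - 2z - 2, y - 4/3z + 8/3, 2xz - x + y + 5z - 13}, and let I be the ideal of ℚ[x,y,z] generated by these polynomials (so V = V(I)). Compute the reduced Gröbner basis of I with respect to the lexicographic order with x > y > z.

G = {x + 8/9z² - 19/9z - ⅓, y - 4/3z + 8/3, z³ - 23/8z² - 11/4z + 9}

f_1 = 6x + 4yz - 2z - 2, LT = x.
f_2 = y - 4/3z + 8/3, LT = y.
f_3 = 2xz - x + y + 5z - 13, LT = xz.

S(f_1,f_3): lcm = xz. S = ½x + ⅔yz² - ½y - ⅓z² - 17/6z + 13/2.
  reduce S modulo (f_1, f_2, f_3):
  remainder 8/9z³ - 23/9z² - 22/9z + 8 ≠ 0; add g_4 = 8/9z³ - 23/9z² - 22/9z + 8 to the basis.

The other S-polynomials (S(f_1,f_2), S(f_2,f_3), S(f_1,g_4), S(f_2,g_4), S(f_3,g_4)) all reduce to 0 modulo the current basis, so we have a Gröbner basis.
Inter-reduce: drop elements whose leading term is divisible by another's, tail-reduce, and make monic.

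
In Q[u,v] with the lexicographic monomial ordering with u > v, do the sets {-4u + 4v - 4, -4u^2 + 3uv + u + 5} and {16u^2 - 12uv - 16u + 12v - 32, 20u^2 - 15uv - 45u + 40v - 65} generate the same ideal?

Two ideals are equal iff their reduced Gröbner bases coincide (the reduced basis is unique for a fixed ordering).
Buchberger on the first generating set:
f_1 = -4u + 4v - 4, LT = u.
f_2 = -4u^2 + 3uv + u + 5, LT = u^2.

S(f_1,f_2): lcm = u^2. S = -1/4uv + 5/4u + 5/4.
  leading term uv: subtract (1/16v)·f_1 from -1/4uv + 5/4u + 5/4 → 5/4u - 1/4v^2 + 1/4v + 5/4
  leading term u: subtract (-5/16)·f_1 from 5/4u - 1/4v^2 + 1/4v + 5/4 → -1/4v^2 + 3/2v
  leading term v^2: no divisor's leading term divides it; move -1/4v^2 to the remainder.
  leading term v: no divisor's leading term divides it; move 3/2v to the remainder.
  remainder -1/4v^2 + 3/2v ≠ 0; add g_3 = -1/4v^2 + 3/2v to the basis.

S(f_1,g_3): leading monomials are coprime, so the S-polynomial reduces to 0 (Buchberger's first criterion).
S(f_2,g_3): leading monomials are coprime, so the S-polynomial reduces to 0 (Buchberger's first criterion).
Every S-polynomial of the final basis reduces to 0, so we have a Gröbner basis.
Inter-reduce: drop elements whose leading term is divisible by another's, tail-reduce, and make monic.
Reduced Gröbner basis: {u - v + 1, v^2 - 6v}.

Buchberger on the second generating set:
h_1 = 16u^2 - 12uv - 16u + 12v - 32, LT = u^2.
h_2 = 20u^2 - 15uv - 45u + 40v - 65, LT = u^2.

S(h_1,h_2): lcm = u^2. S = 5/4u - 5/4v + 5/4.
  leading term u: no divisor's leading term divides it; move 5/4u to the remainder.
  leading term v: no divisor's leading term divides it; move -5/4v to the remainder.
  leading term 1: no divisor's leading term divides it; move 5/4 to the remainder.
  remainder 5/4u - 5/4v + 5/4 ≠ 0; add k_3 = 5/4u - 5/4v + 5/4 to the basis.

S(h_1,k_3): lcm = u^2. S = 1/4uv - 2u + 3/4v - 2.
  leading term uv: subtract (1/5v)·k_3 from 1/4uv - 2u + 3/4v - 2 → -2u + 1/4v^2 + 1/2v - 2
  leading term u: subtract (-8/5)·k_3 from -2u + 1/4v^2 + 1/2v - 2 → 1/4v^2 - 3/2v
  leading term v^2: no divisor's leading term divides it; move 1/4v^2 to the remainder.
  leading term v: no divisor's leading term divides it; move -3/2v to the remainder.
  remainder 1/4v^2 - 3/2v ≠ 0; add k_4 = 1/4v^2 - 3/2v to the basis.

S(h_2,k_3): lcm = u^2. S = 1/4uv - 13/4u + 2v - 13/4.
  leading term uv: subtract (1/5v)·k_3 from 1/4uv - 13/4u + 2v - 13/4 → -13/4u + 1/4v^2 + 7/4v - 13/4
  leading term u: subtract (-13/5)·k_3 from -13/4u + 1/4v^2 + 7/4v - 13/4 → 1/4v^2 - 3/2v
  leading term v^2: subtract (1)·k_4 from 1/4v^2 - 3/2v → 0
  remainder 0.

S(h_1,k_4): leading monomials are coprime, so the S-polynomial reduces to 0 (Buchberger's first criterion).
S(h_2,k_4): leading monomials are coprime, so the S-polynomial reduces to 0 (Buchberger's first criterion).
S(k_3,k_4): leading monomials are coprime, so the S-polynomial reduces to 0 (Buchberger's first criterion).
Every S-polynomial of the final basis reduces to 0, so we have a Gröbner basis.
Inter-reduce: drop elements whose leading term is divisible by another's, tail-reduce, and make monic.
Reduced Gröbner basis: {u - v + 1, v^2 - 6v}.

These coincide, so the ideals are equal.

Yes, the ideals are equal.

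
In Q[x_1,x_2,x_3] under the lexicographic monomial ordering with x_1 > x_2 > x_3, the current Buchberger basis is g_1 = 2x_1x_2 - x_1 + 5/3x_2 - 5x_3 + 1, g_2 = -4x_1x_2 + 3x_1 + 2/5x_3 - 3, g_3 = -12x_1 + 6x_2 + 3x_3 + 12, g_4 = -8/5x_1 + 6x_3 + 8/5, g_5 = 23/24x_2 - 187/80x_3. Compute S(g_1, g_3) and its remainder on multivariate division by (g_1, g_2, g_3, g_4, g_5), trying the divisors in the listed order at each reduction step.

lcm(LM(g_1), LM(g_3)) = x_1x_2.
S = (lcm/LT(g_1))·g_1 − (lcm/LT(g_3))·g_3 = -1/2x_1 + 1/2x_2^2 + 1/4x_2x_3 + 11/6x_2 - 5/2x_3 + 1/2.
Reduce S modulo (g_1, g_2, g_3, g_4, g_5) in that order:
  leading term x_1: subtract (1/24)·g_3 from -1/2x_1 + 1/2x_2^2 + 1/4x_2x_3 + 11/6x_2 - 5/2x_3 + 1/2 → 1/2x_2^2 + 1/4x_2x_3 + 19/12x_2 - 21/8x_3
  leading term x_2^2: subtract (12/23x_2)·g_5 from 1/2x_2^2 + 1/4x_2x_3 + 19/12x_2 - 21/8x_3 → 169/115x_2x_3 + 19/12x_2 - 21/8x_3
  leading term x_2x_3: subtract (4056/2645x_3)·g_5 from 169/115x_2x_3 + 19/12x_2 - 21/8x_3 → 19/12x_2 + 94809/26450x_3^2 - 21/8x_3
  leading term x_2: subtract (38/23)·g_5 from 19/12x_2 + 94809/26450x_3^2 - 21/8x_3 → 94809/26450x_3^2 + 569/460x_3
  leading term x_3^2: no divisor's leading term divides it; move 94809/26450x_3^2 to the remainder.
  leading term x_3: no divisor's leading term divides it; move 569/460x_3 to the remainder.
The remainder 94809/26450x_3^2 + 569/460x_3 is nonzero, so it would be added as the next basis element.
An S-polynomial is built so that the two leading terms cancel; whether anything survives reduction is exactly the Gröbner-basis criterion.

S(g_1, g_3) = -1/2x_1 + 1/2x_2^2 + 1/4x_2x_3 + 11/6x_2 - 5/2x_3 + 1/2; remainder on division = 94809/26450x_3^2 + 569/460x_3.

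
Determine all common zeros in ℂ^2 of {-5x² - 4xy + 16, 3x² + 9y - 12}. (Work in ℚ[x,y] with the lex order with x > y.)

{(4, -4), (-sqrt(193)/8 - 1/8, 31/96 - sqrt(193)/96), (-1/8 + sqrt(193)/8, sqrt(193)/96 + 31/96)}

Compute a lex Gröbner basis by Buchberger's algorithm.
f_1 = -5x² - 4xy + 16, LT = x².
f_2 = 3x² + 9y - 12, LT = x².

S(f_1,f_2): lcm = x². S = ⅘xy - 3y + ⅘.
  leading term xy: no divisor's leading term divides it; move ⅘xy to the remainder.
  leading term y: no divisor's leading term divides it; move -3y to the remainder.
  leading term 1: no divisor's leading term divides it; move ⅘ to the remainder.
  remainder ⅘xy - 3y + ⅘ ≠ 0; add h_3 = ⅘xy - 3y + ⅘ to the basis.

S(f_1,h_3): lcm = x²y. S = ⅘xy² + 15/4xy - x - 16/5y.
  leading term xy²: subtract (y)·h_3 from ⅘xy² + 15/4xy - x - 16/5y → 15/4xy - x + 3y² - 4y
  leading term xy: subtract (75/16)·h_3 from 15/4xy - x + 3y² - 4y → -x + 3y² + 161/16y - 15/4
  leading term x: no divisor's leading term divides it; move -x to the remainder.
  leading term y²: no divisor's leading term divides it; move 3y² to the remainder.
  leading term y: no divisor's leading term divides it; move 161/16y to the remainder.
  leading term 1: no divisor's leading term divides it; move -15/4 to the remainder.
  remainder -x + 3y² + 161/16y - 15/4 ≠ 0; add h_4 = -x + 3y² + 161/16y - 15/4 to the basis.

S(h_3,h_4): lcm = xy. S = 3y³ + 161/16y² - 15/2y + 1.
  leading term y³: no divisor's leading term divides it; move 3y³ to the remainder.
  leading term y²: no divisor's leading term divides it; move 161/16y² to the remainder.
  leading term y: no divisor's leading term divides it; move -15/2y to the remainder.
  leading term 1: no divisor's leading term divides it; move 1 to the remainder.
  remainder 3y³ + 161/16y² - 15/2y + 1 ≠ 0; add h_5 = 3y³ + 161/16y² - 15/2y + 1 to the basis.

The other S-polynomials (S(f_2,h_3), S(f_1,h_4), S(f_2,h_4), S(f_1,h_5), S(f_2,h_5), S(h_3,h_5), S(h_4,h_5)) all reduce to 0 modulo the current basis, so we have a Gröbner basis.
Inter-reduce: drop elements whose leading term is divisible by another's, tail-reduce, and make monic.
Reduced Gröbner basis: {x - 3y² - 161/16y + 15/4, y³ + 161/48y² - 5/2y + ⅓}.

A lex Gröbner basis eliminates variables successively. Here y³ + 161/48y² - 5/2y + ⅓ depends only on y, with roots {-4, 31/96 - sqrt(193)/96, sqrt(193)/96 + 31/96}; lifting each root through the earlier basis elements recovers the full solutions.
  y = -4: the earlier basis element becomes x - 4 = 0, giving x = 4 — point (4, -4).
  y = 31/96 - sqrt(193)/96: the earlier basis element becomes x + 1/8 + sqrt(193)/8 = 0, giving x = -sqrt(193)/8 - 1/8 — point (-sqrt(193)/8 - 1/8, 31/96 - sqrt(193)/96).
  y = sqrt(193)/96 + 31/96: the earlier basis element becomes x - sqrt(193)/8 + 1/8 = 0, giving x = -1/8 + sqrt(193)/8 — point (-1/8 + sqrt(193)/8, sqrt(193)/96 + 31/96).
Check: every point annihilates each of the original generators.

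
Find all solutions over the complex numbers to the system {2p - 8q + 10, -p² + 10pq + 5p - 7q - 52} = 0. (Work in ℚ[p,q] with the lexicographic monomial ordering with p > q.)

{(-27/2, -17/8), (3, 2)}

Compute a lex Gröbner basis by Buchberger's algorithm.
f_1 = 2p - 8q + 10, LT = p.
f_2 = -p² + 10pq + 5p - 7q - 52, LT = p².

S(f_1,f_2): lcm = p². S = 6pq + 10p - 7q - 52.
  reduce S modulo (f_1, f_2):
  remainder 24q² + 3q - 102 ≠ 0; add h_3 = 24q² + 3q - 102 to the basis.

The other S-polynomials (S(f_1,h_3), S(f_2,h_3)) all reduce to 0 modulo the current basis, so we have a Gröbner basis.
Inter-reduce: drop elements whose leading term is divisible by another's, tail-reduce, and make monic.
Reduced Gröbner basis: {p - 4q + 5, q² + ⅛q - 17/4}.

The lex basis is triangular: the last element involves only q. Solving q² + ⅛q - 17/4 = 0 gives q ∈ {-17/8, 2}; substituting each value into the earlier elements determines the remaining variables.
  q = -17/8: the earlier basis element becomes p + 27/2 = 0, giving p = -27/2 — point (-27/2, -17/8).
  q = 2: the earlier basis element becomes p - 3 = 0, giving p = 3 — point (3, 2).
This is the nonlinear analogue of row-reducing a linear system.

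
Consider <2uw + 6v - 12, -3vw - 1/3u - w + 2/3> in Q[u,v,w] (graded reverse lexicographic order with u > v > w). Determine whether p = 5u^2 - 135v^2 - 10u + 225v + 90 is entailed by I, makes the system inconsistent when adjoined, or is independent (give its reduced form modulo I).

5u^2 - 135v^2 - 10u + 225v + 90 lies in I (it reduces to 0).

First compute the reduced Gröbner basis of I by Buchberger's algorithm.
f_1 = 2uw + 6v - 12, LT = uw.
f_2 = -3vw - 1/3u - w + 2/3, LT = vw.

S(f_1,f_2): lcm = uvw. S = -1/9u^2 + 3v^2 - 1/3uw + 2/9u - 6v.
  reduce S modulo (f_1, f_2):
  remainder -1/9u^2 + 3v^2 + 2/9u - 5v - 2 ≠ 0; add h_3 = -1/9u^2 + 3v^2 + 2/9u - 5v - 2 to the basis.

The other S-polynomials (S(f_1,h_3), S(f_2,h_3)) all reduce to 0 modulo the current basis, so we have a Gröbner basis.
Inter-reduce: drop elements whose leading term is divisible by another's, tail-reduce, and make monic.
Reduced Gröbner basis: {u^2 - 27v^2 - 2u + 45v + 18, uw + 3v - 6, vw + 1/9u + 1/3w - 2/9}.
Label its elements g_1 = u^2 - 27v^2 - 2u + 45v + 18, g_2 = uw + 3v - 6, g_3 = vw + 1/9u + 1/3w - 2/9.

Reduce p = 5u^2 - 135v^2 - 10u + 225v + 90 modulo G:
  leading term u^2: subtract (5)·g_1 from 5u^2 - 135v^2 - 10u + 225v + 90 → 0
  normal form = 0.
Since the normal form is 0, p ∈ I.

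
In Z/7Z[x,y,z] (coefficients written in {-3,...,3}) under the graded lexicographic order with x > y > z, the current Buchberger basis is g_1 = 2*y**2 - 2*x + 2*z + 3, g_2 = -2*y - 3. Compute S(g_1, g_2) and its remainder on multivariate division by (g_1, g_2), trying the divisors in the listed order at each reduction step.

S(g_1, g_2) = -x + 2*y + z - 2; remainder on division = -x + z + 2.

lcm(LM(g_1), LM(g_2)) = y**2.
S = (lcm/LT(g_1))·g_1 − (lcm/LT(g_2))·g_2 = -x + 2*y + z - 2.
Reduce S modulo (g_1, g_2) in that order:
  leading term x: no divisor's leading term divides it; move -x to the remainder.
  leading term y: subtract (-1)·g_2 from 2*y + z - 2 → z + 2
  leading term z: no divisor's leading term divides it; move z to the remainder.
  leading term 1: no divisor's leading term divides it; move 2 to the remainder.
The remainder -x + z + 2 is nonzero, so it would be added as the next basis element.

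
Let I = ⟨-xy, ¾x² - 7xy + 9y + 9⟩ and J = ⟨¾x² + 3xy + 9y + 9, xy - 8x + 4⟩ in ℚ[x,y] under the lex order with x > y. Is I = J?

Two ideals are equal iff their reduced Gröbner bases coincide (the reduced basis is unique for a fixed ordering).
Buchberger on the first generating set:
f_1 = -xy, LT = xy.
f_2 = ¾x² - 7xy + 9y + 9, LT = x².

S(f_1,f_2): lcm = x²y. S = 28/3xy² - 12y² - 12y.
  leading term xy²: subtract (-28/3y)·f_1 from 28/3xy² - 12y² - 12y → -12y² - 12y
  leading term y²: no divisor's leading term divides it; move -12y² to the remainder.
  leading term y: no divisor's leading term divides it; move -12y to the remainder.
  remainder -12y² - 12y ≠ 0; add g_3 = -12y² - 12y to the basis.

The other S-polynomials (S(f_1,g_3), S(f_2,g_3)) all reduce to 0 modulo the current basis, so we have a Gröbner basis.
Inter-reduce: drop elements whose leading term is divisible by another's, tail-reduce, and make monic.
Reduced Gröbner basis: {x² + 12y + 12, xy, y² + y}.

Buchberger on the second generating set:
h_1 = ¾x² + 3xy + 9y + 9, LT = x².
h_2 = xy - 8x + 4, LT = xy.

S(h_1,h_2): lcm = x²y. S = 8x² + 4xy² - 4x + 12y² + 12y.
  leading term x²: subtract (32/3)·h_1 from 8x² + 4xy² - 4x + 12y² + 12y → 4xy² - 32xy - 4x + 12y² - 84y - 96
  leading term xy²: subtract (4y)·h_2 from 4xy² - 32xy - 4x + 12y² - 84y - 96 → -4x + 12y² - 100y - 96
  leading term x: no divisor's leading term divides it; move -4x to the remainder.
  leading term y²: no divisor's leading term divides it; move 12y² to the remainder.
  leading term y: no divisor's leading term divides it; move -100y to the remainder.
  leading term 1: no divisor's leading term divides it; move -96 to the remainder.
  remainder -4x + 12y² - 100y - 96 ≠ 0; add k_3 = -4x + 12y² - 100y - 96 to the basis.

S(h_2,k_3): lcm = xy. S = -8x + 3y³ - 25y² - 24y + 4.
  leading term x: subtract (2)·k_3 from -8x + 3y³ - 25y² - 24y + 4 → 3y³ - 49y² + 176y + 196
  leading term y³: no divisor's leading term divides it; move 3y³ to the remainder.
  leading term y²: no divisor's leading term divides it; move -49y² to the remainder.
  leading term y: no divisor's leading term divides it; move 176y to the remainder.
  leading term 1: no divisor's leading term divides it; move 196 to the remainder.
  remainder 3y³ - 49y² + 176y + 196 ≠ 0; add k_4 = 3y³ - 49y² + 176y + 196 to the basis.

The other S-polynomials (S(h_1,k_3), S(h_1,k_4), S(h_2,k_4), S(k_3,k_4)) all reduce to 0 modulo the current basis, so we have a Gröbner basis.
Inter-reduce: drop elements whose leading term is divisible by another's, tail-reduce, and make monic.
Reduced Gröbner basis: {x - 3y² + 25y + 24, y³ - 49/3y² + 176/3y + 196/3}.

These differ, so the ideals are not equal.

No, the ideals differ.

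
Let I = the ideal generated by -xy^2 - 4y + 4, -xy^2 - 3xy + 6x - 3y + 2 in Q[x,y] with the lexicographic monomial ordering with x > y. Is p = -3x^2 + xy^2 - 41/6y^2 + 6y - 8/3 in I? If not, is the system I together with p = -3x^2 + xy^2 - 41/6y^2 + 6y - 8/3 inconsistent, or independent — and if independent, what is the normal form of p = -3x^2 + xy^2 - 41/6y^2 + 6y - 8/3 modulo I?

Adjoining -3x^2 + xy^2 - 41/6y^2 + 6y - 8/3 makes the ideal the whole ring: the system is inconsistent.

First compute the reduced Gröbner basis of I by Buchberger's algorithm.
f_1 = -xy^2 - 4y + 4, LT = xy^2.
f_2 = -xy^2 - 3xy + 6x - 3y + 2, LT = xy^2.

S(f_1,f_2): lcm = xy^2. S = -3xy + 6x + y - 2.
  leading term xy: no divisor's leading term divides it; move -3xy to the remainder.
  leading term x: no divisor's leading term divides it; move 6x to the remainder.
  leading term y: no divisor's leading term divides it; move y to the remainder.
  leading term 1: no divisor's leading term divides it; move -2 to the remainder.
  remainder -3xy + 6x + y - 2 ≠ 0; add h_3 = -3xy + 6x + y - 2 to the basis.

S(f_1,h_3): lcm = xy^2. S = 2xy + 1/3y^2 + 10/3y - 4.
  leading term xy: subtract (-2/3)·h_3 from 2xy + 1/3y^2 + 10/3y - 4 → 4x + 1/3y^2 + 4y - 16/3
  leading term x: no divisor's leading term divides it; move 4x to the remainder.
  leading term y^2: no divisor's leading term divides it; move 1/3y^2 to the remainder.
  leading term y: no divisor's leading term divides it; move 4y to the remainder.
  leading term 1: no divisor's leading term divides it; move -16/3 to the remainder.
  remainder 4x + 1/3y^2 + 4y - 16/3 ≠ 0; add h_4 = 4x + 1/3y^2 + 4y - 16/3 to the basis.

S(f_1,h_4): lcm = xy^2. S = -1/12y^4 - y^3 + 4/3y^2 + 4y - 4.
  leading term y^4: no divisor's leading term divides it; move -1/12y^4 to the remainder.
  leading term y^3: no divisor's leading term divides it; move -y^3 to the remainder.
  leading term y^2: no divisor's leading term divides it; move 4/3y^2 to the remainder.
  leading term y: no divisor's leading term divides it; move 4y to the remainder.
  leading term 1: no divisor's leading term divides it; move -4 to the remainder.
  remainder -1/12y^4 - y^3 + 4/3y^2 + 4y - 4 ≠ 0; add h_5 = -1/12y^4 - y^3 + 4/3y^2 + 4y - 4 to the basis.

S(h_3,h_4): lcm = xy. S = -2x - 1/12y^3 - y^2 + y + 2/3.
  leading term x: subtract (-1/2)·h_4 from -2x - 1/12y^3 - y^2 + y + 2/3 → -1/12y^3 - 5/6y^2 + 3y - 2
  leading term y^3: no divisor's leading term divides it; move -1/12y^3 to the remainder.
  leading term y^2: no divisor's leading term divides it; move -5/6y^2 to the remainder.
  leading term y: no divisor's leading term divides it; move 3y to the remainder.
  leading term 1: no divisor's leading term divides it; move -2 to the remainder.
  remainder -1/12y^3 - 5/6y^2 + 3y - 2 ≠ 0; add h_6 = -1/12y^3 - 5/6y^2 + 3y - 2 to the basis.

The other S-polynomials (S(f_2,h_3), S(f_2,h_4), S(f_1,h_5), S(f_2,h_5), S(h_3,h_5), S(h_4,h_5), S(f_1,h_6), S(f_2,h_6), S(h_3,h_6), S(h_4,h_6), S(h_5,h_6)) all reduce to 0 modulo the current basis, so we have a Gröbner basis.
Inter-reduce: drop elements whose leading term is divisible by another's, tail-reduce, and make monic.
Reduced Gröbner basis: {x + 1/12y^2 + y - 4/3, y^3 + 10y^2 - 36y + 24}.
Label its elements g_1 = x + 1/12y^2 + y - 4/3, g_2 = y^3 + 10y^2 - 36y + 24.

Reduce p = -3x^2 + xy^2 - 41/6y^2 + 6y - 8/3 modulo G:
  leading term x^2: subtract (-3x)·g_1 from -3x^2 + xy^2 - 41/6y^2 + 6y - 8/3 → 5/4xy^2 + 3xy - 4x - 41/6y^2 + 6y - 8/3
  leading term xy^2: subtract (5/4y^2)·g_1 from 5/4xy^2 + 3xy - 4x - 41/6y^2 + 6y - 8/3 → 3xy - 4x - 5/48y^4 - 5/4y^3 - 31/6y^2 + 6y - 8/3
  leading term xy: subtract (3y)·g_1 from 3xy - 4x - 5/48y^4 - 5/4y^3 - 31/6y^2 + 6y - 8/3 → -4x - 5/48y^4 - 3/2y^3 - 49/6y^2 + 10y - 8/3
  leading term x: subtract (-4)·g_1 from -4x - 5/48y^4 - 3/2y^3 - 49/6y^2 + 10y - 8/3 → -5/48y^4 - 3/2y^3 - 47/6y^2 + 14y - 8
  leading term y^4: subtract (-5/48y)·g_2 from -5/48y^4 - 3/2y^3 - 47/6y^2 + 14y - 8 → -11/24y^3 - 139/12y^2 + 33/2y - 8
  leading term y^3: subtract (-11/24)·g_2 from -11/24y^3 - 139/12y^2 + 33/2y - 8 → -7y^2 + 3
  leading term y^2: no divisor's leading term divides it; move -7y^2 to the remainder.
  leading term 1: no divisor's leading term divides it; move 3 to the remainder.
  normal form = -7y^2 + 3.
The normal form is nonzero, so p ∉ I. Since p minus its normal form lies in I, I + (p) = I + (r) where r = -7y^2 + 3; decide whether this ideal is the whole ring.
Run Buchberger on G together with r (pairs among the g_i already reduce to 0 since G is a Gröbner basis):
g_1 = x + 1/12y^2 + y - 4/3, LT = x.
g_2 = y^3 + 10y^2 - 36y + 24, LT = y^3.
r = -7y^2 + 3, LT = y^2.

S(g_2,r): lcm = y^3. S = 10y^2 - 249/7y + 24.
  leading term y^2: subtract (-10/7)·r from 10y^2 - 249/7y + 24 → -249/7y + 198/7
  leading term y: no divisor's leading term divides it; move -249/7y to the remainder.
  leading term 1: no divisor's leading term divides it; move 198/7 to the remainder.
  remainder -249/7y + 198/7 ≠ 0; add m_4 = -249/7y + 198/7 to the basis.

S(r,m_4): lcm = y^2. S = 66/83y - 3/7.
  leading term y: subtract (-154/6889)·m_4 from 66/83y - 3/7 → 9825/48223
  leading term 1: no divisor's leading term divides it; move 9825/48223 to the remainder.
  remainder 9825/48223 ≠ 0; add m_5 = 9825/48223 to the basis.

The other S-polynomials (S(g_1,g_2), S(g_1,r), S(g_1,m_4), S(g_2,m_4), S(g_1,m_5), S(g_2,m_5), S(r,m_5), S(m_4,m_5)) all reduce to 0 modulo the current basis, so we have a Gröbner basis.
Inter-reduce: drop elements whose leading term is divisible by another's, tail-reduce, and make monic.
Reduced Gröbner basis: {1}.
The reduced Gröbner basis of I + (p) is {1}: the ideal is the whole ring, so the enlarged system has no common solution — adjoining p is inconsistent.

The remainder on division by a Gröbner basis is unique — it is the normal form.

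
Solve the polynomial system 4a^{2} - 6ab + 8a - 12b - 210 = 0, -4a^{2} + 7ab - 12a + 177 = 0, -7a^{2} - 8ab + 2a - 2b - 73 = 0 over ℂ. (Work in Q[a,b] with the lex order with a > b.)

Compute a lex Gröbner basis by Buchberger's algorithm.
f_1 = 4a^{2} - 6ab + 8a - 12b - 210, LT = a^{2}.
f_2 = -4a^{2} + 7ab - 12a + 177, LT = a^{2}.
f_3 = -7a^{2} - 8ab + 2a - 2b - 73, LT = a^{2}.

S(f_1,f_2): lcm = a^{2}. S = \tfrac{1}{4}ab - a - 3b - \tfrac{33}{4}.
  reduce S modulo (f_1, f_2, f_3):
  remainder \tfrac{1}{4}ab - a - 3b - \tfrac{33}{4} ≠ 0; add h_4 = \tfrac{1}{4}ab - a - 3b - \tfrac{33}{4} to the basis.

S(f_1,f_3): lcm = a^{2}. S = -\tfrac{37}{14}ab + \tfrac{16}{7}a - \tfrac{23}{7}b - \tfrac{881}{14}.
  reduce S modulo (f_1, f_2, f_3, h_4):
  remainder -\tfrac{58}{7}a - 35b - \tfrac{1051}{7} ≠ 0; add h_5 = -\tfrac{58}{7}a - 35b - \tfrac{1051}{7} to the basis.

S(f_1,h_4): lcm = a^{2}b. S = 4a^{2} - \tfrac{3}{2}ab^{2} + 14ab + 33a - 3b^{2} - \tfrac{105}{2}b.
  reduce S modulo (f_1, f_2, f_3, h_4, h_5):
  remainder -21b^{2} - \tfrac{15321}{58}b - \tfrac{46155}{58} ≠ 0; add h_6 = -21b^{2} - \tfrac{15321}{58}b - \tfrac{46155}{58} to the basis.

S(f_3,h_4): lcm = a^{2}b. S = 4a^{2} + \tfrac{8}{7}ab^{2} + \tfrac{82}{7}ab + 33a + \tfrac{2}{7}b^{2} + \tfrac{73}{7}b.
  reduce S modulo (f_1, f_2, f_3, h_4, h_5, h_6):
  remainder -\tfrac{134259}{406}b - \tfrac{671295}{406} ≠ 0; add h_7 = -\tfrac{134259}{406}b - \tfrac{671295}{406} to the basis.

The other S-polynomials (S(f_2,f_3), S(f_2,h_4), S(f_1,h_5), S(f_2,h_5), S(f_3,h_5), S(h_4,h_5), S(f_1,h_6), S(f_2,h_6), S(f_3,h_6), S(h_4,h_6), S(h_5,h_6), S(f_1,h_7), S(f_2,h_7), S(f_3,h_7), S(h_4,h_7), S(h_5,h_7), S(h_6,h_7)) all reduce to 0 modulo the current basis, so we have a Gröbner basis.
Inter-reduce: drop elements whose leading term is divisible by another's, tail-reduce, and make monic.
Reduced Gröbner basis: {a - 3, b + 5}.

From the last basis element, b + 5 = 0, so b takes values in {-5}. Each choice, substituted upward through the basis, yields the corresponding point(s) of the solution set.
  b = -5: the earlier basis element becomes a - 3 = 0, giving a = 3 — point (3, -5).

{(3, -5)}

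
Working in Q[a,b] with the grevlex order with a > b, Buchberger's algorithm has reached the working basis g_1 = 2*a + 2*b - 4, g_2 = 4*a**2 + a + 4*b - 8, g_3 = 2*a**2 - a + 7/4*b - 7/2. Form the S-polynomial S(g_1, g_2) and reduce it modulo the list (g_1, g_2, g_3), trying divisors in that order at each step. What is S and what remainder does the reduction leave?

S(g_1, g_2) = a*b - 9/4*a - b + 2; remainder on division = -b**2 + 13/4*b - 5/2.

lcm(LM(g_1), LM(g_2)) = a**2.
S = (lcm/LT(g_1))·g_1 − (lcm/LT(g_2))·g_2 = a*b - 9/4*a - b + 2.
Reduce S modulo (g_1, g_2, g_3) in that order:
  leading term a*b: subtract (1/2*b)·g_1 from a*b - 9/4*a - b + 2 → -b**2 - 9/4*a + b + 2
  leading term b**2: no divisor's leading term divides it; move -b**2 to the remainder.
  leading term a: subtract (-9/8)·g_1 from -9/4*a + b + 2 → 13/4*b - 5/2
  leading term b: no divisor's leading term divides it; move 13/4*b to the remainder.
  leading term 1: no divisor's leading term divides it; move -5/2 to the remainder.
The remainder -b**2 + 13/4*b - 5/2 is nonzero, so it would be added as the next basis element.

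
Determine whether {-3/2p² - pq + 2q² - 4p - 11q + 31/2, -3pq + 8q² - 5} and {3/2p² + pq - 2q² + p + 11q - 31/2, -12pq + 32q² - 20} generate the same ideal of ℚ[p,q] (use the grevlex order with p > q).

Since reduced Gröbner bases are canonical representatives of ideals under a given ordering, it suffices to compute and compare them.
Buchberger on the first generating set:
f_1 = -3/2p² - pq + 2q² - 4p - 11q + 31/2, LT = p².
f_2 = -3pq + 8q² - 5, LT = pq.

S(f_1,f_2): lcm = p²q. S = 10/3pq² - 4/3q³ + 8/3pq + 22/3q² - 5/3p - 31/3q.
  leading term pq²: subtract (-10/9q)·f_2 from 10/3pq² - 4/3q³ + 8/3pq + 22/3q² - 5/3p - 31/3q → 68/9q³ + 8/3pq + 22/3q² - 5/3p - 143/9q
  leading term q³: no divisor's leading term divides it; move 68/9q³ to the remainder.
  leading term pq: subtract (-8/9)·f_2 from 8/3pq + 22/3q² - 5/3p - 143/9q → 130/9q² - 5/3p - 143/9q - 40/9
  leading term q²: no divisor's leading term divides it; move 130/9q² to the remainder.
  leading term p: no divisor's leading term divides it; move -5/3p to the remainder.
  leading term q: no divisor's leading term divides it; move -143/9q to the remainder.
  leading term 1: no divisor's leading term divides it; move -40/9 to the remainder.
  remainder 68/9q³ + 130/9q² - 5/3p - 143/9q - 40/9 ≠ 0; add g_3 = 68/9q³ + 130/9q² - 5/3p - 143/9q - 40/9 to the basis.

The other S-polynomials (S(f_1,g_3), S(f_2,g_3)) all reduce to 0 modulo the current basis, so we have a Gröbner basis.
Inter-reduce: drop elements whose leading term is divisible by another's, tail-reduce, and make monic.
Reduced Gröbner basis: {q³ + 65/34q² - 15/68p - 143/68q - 10/17, p² + 4/9q² + 8/3p + 22/3q - 103/9, pq - 8/3q² + 5/3}.

Buchberger on the second generating set:
h_1 = 3/2p² + pq - 2q² + p + 11q - 31/2, LT = p².
h_2 = -12pq + 32q² - 20, LT = pq.

S(h_1,h_2): lcm = p²q. S = 10/3pq² - 4/3q³ + ⅔pq + 22/3q² - 5/3p - 31/3q.
  leading term pq²: subtract (-5/18q)·h_2 from 10/3pq² - 4/3q³ + ⅔pq + 22/3q² - 5/3p - 31/3q → 68/9q³ + ⅔pq + 22/3q² - 5/3p - 143/9q
  leading term q³: no divisor's leading term divides it; move 68/9q³ to the remainder.
  leading term pq: subtract (-1/18)·h_2 from ⅔pq + 22/3q² - 5/3p - 143/9q → 82/9q² - 5/3p - 143/9q - 10/9
  leading term q²: no divisor's leading term divides it; move 82/9q² to the remainder.
  leading term p: no divisor's leading term divides it; move -5/3p to the remainder.
  leading term q: no divisor's leading term divides it; move -143/9q to the remainder.
  leading term 1: no divisor's leading term divides it; move -10/9 to the remainder.
  remainder 68/9q³ + 82/9q² - 5/3p - 143/9q - 10/9 ≠ 0; add k_3 = 68/9q³ + 82/9q² - 5/3p - 143/9q - 10/9 to the basis.

The other S-polynomials (S(h_1,k_3), S(h_2,k_3)) all reduce to 0 modulo the current basis, so we have a Gröbner basis.
Inter-reduce: drop elements whose leading term is divisible by another's, tail-reduce, and make monic.
Reduced Gröbner basis: {q³ + 41/34q² - 15/68p - 143/68q - 5/34, p² + 4/9q² + ⅔p + 22/3q - 103/9, pq - 8/3q² + 5/3}.

Since the reduced bases disagree, the two ideals are not the same.
The same test decides containment: I ⊆ J iff every generator of I reduces to 0 modulo a Gröbner basis of J.

No, the ideals differ.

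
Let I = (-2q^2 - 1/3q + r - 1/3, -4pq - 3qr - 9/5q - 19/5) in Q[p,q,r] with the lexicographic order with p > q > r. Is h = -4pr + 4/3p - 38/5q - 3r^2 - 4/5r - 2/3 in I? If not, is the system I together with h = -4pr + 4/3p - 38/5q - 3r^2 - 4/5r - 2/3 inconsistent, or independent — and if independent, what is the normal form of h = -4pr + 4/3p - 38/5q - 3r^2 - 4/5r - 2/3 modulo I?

First compute the reduced Gröbner basis of I by Buchberger's algorithm.
f_1 = -2q^2 - 1/3q + r - 1/3, LT = q^2.
f_2 = -4pq - 3qr - 9/5q - 19/5, LT = pq.

S(f_1,f_2): lcm = pq^2. S = 1/6pq - 1/2pr + 1/6p - 3/4q^2r - 9/20q^2 - 19/20q.
  leading term pq: subtract (-1/24)·f_2 from 1/6pq - 1/2pr + 1/6p - 3/4q^2r - 9/20q^2 - 19/20q → -1/2pr + 1/6p - 3/4q^2r - 9/20q^2 - 1/8qr - 41/40q - 19/120
  leading term pr: no divisor's leading term divides it; move -1/2pr to the remainder.
  leading term p: no divisor's leading term divides it; move 1/6p to the remainder.
  leading term q^2r: subtract (3/8r)·f_1 from -3/4q^2r - 9/20q^2 - 1/8qr - 41/40q - 19/120 → -9/20q^2 - 41/40q - 3/8r^2 + 1/8r - 19/120
  leading term q^2: subtract (9/40)·f_1 from -9/20q^2 - 41/40q - 3/8r^2 + 1/8r - 19/120 → -19/20q - 3/8r^2 - 1/10r - 1/12
  leading term q: no divisor's leading term divides it; move -19/20q to the remainder.
  leading term r^2: no divisor's leading term divides it; move -3/8r^2 to the remainder.
  leading term r: no divisor's leading term divides it; move -1/10r to the remainder.
  leading term 1: no divisor's leading term divides it; move -1/12 to the remainder.
  remainder -1/2pr + 1/6p - 19/20q - 3/8r^2 - 1/10r - 1/12 ≠ 0; add k_3 = -1/2pr + 1/6p - 19/20q - 3/8r^2 - 1/10r - 1/12 to the basis.

The other S-polynomials (S(f_1,k_3), S(f_2,k_3)) all reduce to 0 modulo the current basis, so we have a Gröbner basis.
Inter-reduce: drop elements whose leading term is divisible by another's, tail-reduce, and make monic.
Reduced Gröbner basis: {pq + 3/4qr + 9/20q + 19/20, pr - 1/3p + 19/10q + 3/4r^2 + 1/5r + 1/6, q^2 + 1/6q - 1/2r + 1/6}.
Label its elements g_1 = pq + 3/4qr + 9/20q + 19/20, g_2 = pr - 1/3p + 19/10q + 3/4r^2 + 1/5r + 1/6, g_3 = q^2 + 1/6q - 1/2r + 1/6.

Reduce h = -4pr + 4/3p - 38/5q - 3r^2 - 4/5r - 2/3 modulo G:
  leading term pr: subtract (-4)·g_2 from -4pr + 4/3p - 38/5q - 3r^2 - 4/5r - 2/3 → 0
  normal form = 0.
Since the normal form is 0, h ∈ I.

-4pr + 4/3p - 38/5q - 3r^2 - 4/5r - 2/3 lies in I (it reduces to 0).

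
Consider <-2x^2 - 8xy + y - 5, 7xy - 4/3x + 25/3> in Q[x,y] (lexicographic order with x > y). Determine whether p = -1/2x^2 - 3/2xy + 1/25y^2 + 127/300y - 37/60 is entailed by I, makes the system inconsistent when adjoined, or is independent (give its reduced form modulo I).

-1/2x^2 - 3/2xy + 1/25y^2 + 127/300y - 37/60 lies in I (it reduces to 0).

First compute the reduced Gröbner basis of I by Buchberger's algorithm.
f_1 = -2x^2 - 8xy + y - 5, LT = x^2.
f_2 = 7xy - 4/3x + 25/3, LT = xy.

S(f_1,f_2): lcm = x^2y. S = 4/21x^2 + 4xy^2 - 25/21x - 1/2y^2 + 5/2y.
  leading term x^2: subtract (-2/21)·f_1 from 4/21x^2 + 4xy^2 - 25/21x - 1/2y^2 + 5/2y → 4xy^2 - 16/21xy - 25/21x - 1/2y^2 + 109/42y - 10/21
  leading term xy^2: subtract (4/7y)·f_2 from 4xy^2 - 16/21xy - 25/21x - 1/2y^2 + 109/42y - 10/21 → -25/21x - 1/2y^2 - 13/6y - 10/21
  leading term x: no divisor's leading term divides it; move -25/21x to the remainder.
  leading term y^2: no divisor's leading term divides it; move -1/2y^2 to the remainder.
  leading term y: no divisor's leading term divides it; move -13/6y to the remainder.
  leading term 1: no divisor's leading term divides it; move -10/21 to the remainder.
  remainder -25/21x - 1/2y^2 - 13/6y - 10/21 ≠ 0; add h_3 = -25/21x - 1/2y^2 - 13/6y - 10/21 to the basis.

S(f_2,h_3): lcm = xy. S = -4/21x - 21/50y^3 - 91/50y^2 - 2/5y + 25/21.
  leading term x: subtract (4/25)·h_3 from -4/21x - 21/50y^3 - 91/50y^2 - 2/5y + 25/21 → -21/50y^3 - 87/50y^2 - 4/75y + 19/15
  leading term y^3: no divisor's leading term divides it; move -21/50y^3 to the remainder.
  leading term y^2: no divisor's leading term divides it; move -87/50y^2 to the remainder.
  leading term y: no divisor's leading term divides it; move -4/75y to the remainder.
  leading term 1: no divisor's leading term divides it; move 19/15 to the remainder.
  remainder -21/50y^3 - 87/50y^2 - 4/75y + 19/15 ≠ 0; add h_4 = -21/50y^3 - 87/50y^2 - 4/75y + 19/15 to the basis.

The other S-polynomials (S(f_1,h_3), S(f_1,h_4), S(f_2,h_4), S(h_3,h_4)) all reduce to 0 modulo the current basis, so we have a Gröbner basis.
Inter-reduce: drop elements whose leading term is divisible by another's, tail-reduce, and make monic.
Reduced Gröbner basis: {x + 21/50y^2 + 91/50y + 2/5, y^3 + 29/7y^2 + 8/63y - 190/63}.
Label its elements g_1 = x + 21/50y^2 + 91/50y + 2/5, g_2 = y^3 + 29/7y^2 + 8/63y - 190/63.

Reduce p = -1/2x^2 - 3/2xy + 1/25y^2 + 127/300y - 37/60 modulo G:
  leading term x^2: subtract (-1/2x)·g_1 from -1/2x^2 - 3/2xy + 1/25y^2 + 127/300y - 37/60 → 21/100xy^2 - 59/100xy + 1/5x + 1/25y^2 + 127/300y - 37/60
  leading term xy^2: subtract (21/100y^2)·g_1 from 21/100xy^2 - 59/100xy + 1/5x + 1/25y^2 + 127/300y - 37/60 → -59/100xy + 1/5x - 441/5000y^4 - 1911/5000y^3 - 11/250y^2 + 127/300y - 37/60
  leading term xy: subtract (-59/100y)·g_1 from -59/100xy + 1/5x - 441/5000y^4 - 1911/5000y^3 - 11/250y^2 + 127/300y - 37/60 → 1/5x - 441/5000y^4 - 84/625y^3 + 5149/5000y^2 + 989/1500y - 37/60
  leading term x: subtract (1/5)·g_1 from 1/5x - 441/5000y^4 - 84/625y^3 + 5149/5000y^2 + 989/1500y - 37/60 → -441/5000y^4 - 84/625y^3 + 4729/5000y^2 + 443/1500y - 209/300
  leading term y^4: subtract (-441/5000y)·g_2 from -441/5000y^4 - 84/625y^3 + 4729/5000y^2 + 443/1500y - 209/300 → 231/1000y^3 + 957/1000y^2 + 11/375y - 209/300
  leading term y^3: subtract (231/1000)·g_2 from 231/1000y^3 + 957/1000y^2 + 11/375y - 209/300 → 0
  normal form = 0.
Since the normal form is 0, p ∈ I.

Ideal membership is decidable via reduction modulo a Gröbner basis.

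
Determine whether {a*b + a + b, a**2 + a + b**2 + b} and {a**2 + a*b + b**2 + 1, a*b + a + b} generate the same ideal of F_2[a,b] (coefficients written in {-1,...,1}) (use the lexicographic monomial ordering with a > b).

No, the ideals differ.

Since reduced Gröbner bases are canonical representatives of ideals under a given ordering, it suffices to compute and compare them.
Buchberger on the first generating set:
f_1 = a*b + a + b, LT = a*b.
f_2 = a**2 + a + b**2 + b, LT = a**2.

S(f_1,f_2): lcm = a**2*b. S = a**2 + b**3 + b**2.
  leading term a**2: subtract (1)·f_2 from a**2 + b**3 + b**2 → a + b**3 + b
  leading term a: no divisor's leading term divides it; move a to the remainder.
  leading term b**3: no divisor's leading term divides it; move b**3 to the remainder.
  leading term b: no divisor's leading term divides it; move b to the remainder.
  remainder a + b**3 + b ≠ 0; add g_3 = a + b**3 + b to the basis.

S(f_1,g_3): lcm = a*b. S = a + b**4 + b**2 + b.
  leading term a: subtract (1)·g_3 from a + b**4 + b**2 + b → b**4 + b**3 + b**2
  leading term b**4: no divisor's leading term divides it; move b**4 to the remainder.
  leading term b**3: no divisor's leading term divides it; move b**3 to the remainder.
  leading term b**2: no divisor's leading term divides it; move b**2 to the remainder.
  remainder b**4 + b**3 + b**2 ≠ 0; add g_4 = b**4 + b**3 + b**2 to the basis.

The other S-polynomials (S(f_2,g_3), S(f_1,g_4), S(f_2,g_4), S(g_3,g_4)) all reduce to 0 modulo the current basis, so we have a Gröbner basis.
Inter-reduce: drop elements whose leading term is divisible by another's, tail-reduce, and make monic.
Reduced Gröbner basis: {a + b**3 + b, b**4 + b**3 + b**2}.

Buchberger on the second generating set:
h_1 = a**2 + a*b + b**2 + 1, LT = a**2.
h_2 = a*b + a + b, LT = a*b.

S(h_1,h_2): lcm = a**2*b. S = a**2 + a*b**2 + a*b + b**3 + b.
  leading term a**2: subtract (1)·h_1 from a**2 + a*b**2 + a*b + b**3 + b → a*b**2 + b**3 + b**2 + b + 1
  leading term a*b**2: subtract (b)·h_2 from a*b**2 + b**3 + b**2 + b + 1 → a*b + b**3 + b + 1
  leading term a*b: subtract (1)·h_2 from a*b + b**3 + b + 1 → a + b**3 + 1
  leading term a: no divisor's leading term divides it; move a to the remainder.
  leading term b**3: no divisor's leading term divides it; move b**3 to the remainder.
  leading term 1: no divisor's leading term divides it; move 1 to the remainder.
  remainder a + b**3 + 1 ≠ 0; add k_3 = a + b**3 + 1 to the basis.

S(h_2,k_3): lcm = a*b. S = a + b**4.
  leading term a: subtract (1)·k_3 from a + b**4 → b**4 + b**3 + 1
  leading term b**4: no divisor's leading term divides it; move b**4 to the remainder.
  leading term b**3: no divisor's leading term divides it; move b**3 to the remainder.
  leading term 1: no divisor's leading term divides it; move 1 to the remainder.
  remainder b**4 + b**3 + 1 ≠ 0; add k_4 = b**4 + b**3 + 1 to the basis.

The other S-polynomials (S(h_1,k_3), S(h_1,k_4), S(h_2,k_4), S(k_3,k_4)) all reduce to 0 modulo the current basis, so we have a Gröbner basis.
Inter-reduce: drop elements whose leading term is divisible by another's, tail-reduce, and make monic.
Reduced Gröbner basis: {a + b**3 + 1, b**4 + b**3 + 1}.

The bases are distinct; the ideals are different.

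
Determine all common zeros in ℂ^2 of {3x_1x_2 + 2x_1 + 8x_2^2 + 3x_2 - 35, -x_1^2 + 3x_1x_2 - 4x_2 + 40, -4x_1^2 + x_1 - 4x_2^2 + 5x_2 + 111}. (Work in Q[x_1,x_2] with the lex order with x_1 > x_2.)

Compute a lex Gröbner basis by Buchberger's algorithm.
f_1 = 3x_1x_2 + 2x_1 + 8x_2^2 + 3x_2 - 35, LT = x_1x_2.
f_2 = -x_1^2 + 3x_1x_2 - 4x_2 + 40, LT = x_1^2.
f_3 = -4x_1^2 + x_1 - 4x_2^2 + 5x_2 + 111, LT = x_1^2.

S(f_1,f_2): lcm = x_1^2x_2. S = 2/3x_1^2 + 17/3x_1x_2^2 + x_1x_2 - 35/3x_1 - 4x_2^2 + 40x_2.
  reduce S modulo (f_1, f_2, f_3):
  remainder -301/27x_1 - 136/9x_2^3 - 205/27x_2^2 + 938/9x_2 + 475/27 ≠ 0; add h_4 = -301/27x_1 - 136/9x_2^3 - 205/27x_2^2 + 938/9x_2 + 475/27 to the basis.

S(f_1,f_3): lcm = x_1^2x_2. S = 2/3x_1^2 + 8/3x_1x_2^2 + 5/4x_1x_2 - 35/3x_1 - x_2^3 + 5/4x_2^2 + 111/4x_2.
  reduce S modulo (f_1, f_2, f_3, h_4):
  remainder 2719/301x_2^3 + 3939/1204x_2^2 - 5463/86x_2 + 28755/1204 ≠ 0; add h_5 = 2719/301x_2^3 + 3939/1204x_2^2 - 5463/86x_2 + 28755/1204 to the basis.

S(f_2,f_3): lcm = x_1^2. S = -3x_1x_2 + 1/4x_1 - x_2^2 + 21/4x_2 - 49/4.
  reduce S modulo (f_1, f_2, f_3, h_4, h_5):
  remainder 71479/10876x_2^2 + 85245/10876x_2 - 96894/2719 ≠ 0; add h_6 = 71479/10876x_2^2 + 85245/10876x_2 - 96894/2719 to the basis.

S(f_1,h_4): lcm = x_1x_2. S = 2/3x_1 - 408/301x_2^4 - 205/301x_2^3 + 1550/129x_2^2 + 776/301x_2 - 35/3.
  reduce S modulo (f_1, f_2, f_3, h_4, h_5, h_6):
  remainder 1406979393/777405604x_2 + 4220938179/777405604 ≠ 0; add h_7 = 1406979393/777405604x_2 + 4220938179/777405604 to the basis.

The other S-polynomials (S(f_2,h_4), S(f_3,h_4), S(f_1,h_5), S(f_2,h_5), S(f_3,h_5), S(h_4,h_5), S(f_1,h_6), S(f_2,h_6), S(f_3,h_6), S(h_4,h_6), S(h_5,h_6), S(f_1,h_7), S(f_2,h_7), S(f_3,h_7), S(h_4,h_7), S(h_5,h_7), S(h_6,h_7)) all reduce to 0 modulo the current basis, so we have a Gröbner basis.
Inter-reduce: drop elements whose leading term is divisible by another's, tail-reduce, and make monic.
Reduced Gröbner basis: {x_1 - 4, x_2 + 3}.

The lex basis is triangular: the last element involves only x_2. Solving x_2 + 3 = 0 gives x_2 ∈ {-3}; substituting each value into the earlier elements determines the remaining variables.
  x_2 = -3: the earlier basis element becomes x_1 - 4 = 0, giving x_1 = 4 — point (4, -3).

{(4, -3)}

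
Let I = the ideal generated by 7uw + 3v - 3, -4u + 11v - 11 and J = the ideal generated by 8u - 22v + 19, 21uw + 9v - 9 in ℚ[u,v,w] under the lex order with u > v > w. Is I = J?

No, the ideals differ.

For a fixed monomial order, each ideal has a unique reduced Gröbner basis; comparing bases decides equality.
Buchberger on the first generating set:
f_1 = 7uw + 3v - 3, LT = uw.
f_2 = -4u + 11v - 11, LT = u.

S(f_1,f_2): lcm = uw. S = 11/4vw + 3/7v - 11/4w - 3/7.
  reduce S modulo (f_1, f_2):
  remainder 11/4vw + 3/7v - 11/4w - 3/7 ≠ 0; add g_3 = 11/4vw + 3/7v - 11/4w - 3/7 to the basis.

The other S-polynomials (S(f_1,g_3), S(f_2,g_3)) all reduce to 0 modulo the current basis, so we have a Gröbner basis.
Inter-reduce: drop elements whose leading term is divisible by another's, tail-reduce, and make monic.
Reduced Gröbner basis: {u - 11/4v + 11/4, vw + 12/77v - w - 12/77}.

Buchberger on the second generating set:
h_1 = 8u - 22v + 19, LT = u.
h_2 = 21uw + 9v - 9, LT = uw.

S(h_1,h_2): lcm = uw. S = -11/4vw - 3/7v + 19/8w + 3/7.
  reduce S modulo (h_1, h_2):
  remainder -11/4vw - 3/7v + 19/8w + 3/7 ≠ 0; add k_3 = -11/4vw - 3/7v + 19/8w + 3/7 to the basis.

The other S-polynomials (S(h_1,k_3), S(h_2,k_3)) all reduce to 0 modulo the current basis, so we have a Gröbner basis.
Inter-reduce: drop elements whose leading term is divisible by another's, tail-reduce, and make monic.
Reduced Gröbner basis: {u - 11/4v + 19/8, vw + 12/77v - 19/22w - 12/77}.

These differ, so the ideals are not equal.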